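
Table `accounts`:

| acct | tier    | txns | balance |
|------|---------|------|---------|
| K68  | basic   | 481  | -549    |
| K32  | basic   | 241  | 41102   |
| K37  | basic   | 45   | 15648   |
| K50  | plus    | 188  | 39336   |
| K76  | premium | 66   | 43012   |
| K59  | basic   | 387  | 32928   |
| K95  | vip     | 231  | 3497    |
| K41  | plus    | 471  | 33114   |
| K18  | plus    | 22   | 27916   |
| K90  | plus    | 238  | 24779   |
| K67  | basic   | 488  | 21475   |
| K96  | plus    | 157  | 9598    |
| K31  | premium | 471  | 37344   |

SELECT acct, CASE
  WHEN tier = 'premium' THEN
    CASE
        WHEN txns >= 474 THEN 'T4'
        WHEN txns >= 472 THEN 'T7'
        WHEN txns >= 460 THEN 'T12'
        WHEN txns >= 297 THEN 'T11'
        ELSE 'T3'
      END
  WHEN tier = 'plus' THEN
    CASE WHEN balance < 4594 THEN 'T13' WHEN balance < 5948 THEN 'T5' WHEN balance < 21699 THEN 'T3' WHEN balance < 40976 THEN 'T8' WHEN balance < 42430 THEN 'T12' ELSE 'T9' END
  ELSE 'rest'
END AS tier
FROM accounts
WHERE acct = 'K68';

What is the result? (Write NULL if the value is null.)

acct = K68: tier=basic, txns=481, balance=-549.
tier='basic' → outer ELSE → rest

rest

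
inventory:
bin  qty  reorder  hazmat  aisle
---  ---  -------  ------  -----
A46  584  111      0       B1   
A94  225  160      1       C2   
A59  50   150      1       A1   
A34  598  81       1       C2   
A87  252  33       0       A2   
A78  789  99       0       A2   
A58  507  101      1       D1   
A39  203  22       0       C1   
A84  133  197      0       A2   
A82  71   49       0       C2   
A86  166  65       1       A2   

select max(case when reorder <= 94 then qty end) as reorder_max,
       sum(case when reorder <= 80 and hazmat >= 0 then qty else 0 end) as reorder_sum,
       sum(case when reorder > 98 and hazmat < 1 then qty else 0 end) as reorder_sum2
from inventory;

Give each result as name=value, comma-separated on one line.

[reorder_max: reorder <= 94]
bin=A46: ✗
bin=A94: ✗
bin=A59: ✗
bin=A34: ✓ → 598
bin=A87: ✓ → 252
bin=A78: ✗
bin=A58: ✗
bin=A39: ✓ → 203
bin=A84: ✗
bin=A82: ✓ → 71
bin=A86: ✓ → 166
reorder_max = MAX(598, 252, 203, 71, 166) = 598
—
[reorder_sum: reorder <= 80 and hazmat >= 0]
bin=A46: ✗
bin=A94: ✗
bin=A59: ✗
bin=A34: ✗
bin=A87: ✓ → 252
bin=A78: ✗
bin=A58: ✗
bin=A39: ✓ → 203
bin=A84: ✗
bin=A82: ✓ → 71
bin=A86: ✓ → 166
reorder_sum = 252 + 203 + 71 + 166 = 692
—
[reorder_sum2: reorder > 98 and hazmat < 1]
bin=A46: ✓ → 584
bin=A94: ✗
bin=A59: ✗
bin=A34: ✗
bin=A87: ✗
bin=A78: ✓ → 789
bin=A58: ✗
bin=A39: ✗
bin=A84: ✓ → 133
bin=A82: ✗
bin=A86: ✗
reorder_sum2 = 584 + 789 + 133 = 1506

reorder_max=598, reorder_sum=692, reorder_sum2=1506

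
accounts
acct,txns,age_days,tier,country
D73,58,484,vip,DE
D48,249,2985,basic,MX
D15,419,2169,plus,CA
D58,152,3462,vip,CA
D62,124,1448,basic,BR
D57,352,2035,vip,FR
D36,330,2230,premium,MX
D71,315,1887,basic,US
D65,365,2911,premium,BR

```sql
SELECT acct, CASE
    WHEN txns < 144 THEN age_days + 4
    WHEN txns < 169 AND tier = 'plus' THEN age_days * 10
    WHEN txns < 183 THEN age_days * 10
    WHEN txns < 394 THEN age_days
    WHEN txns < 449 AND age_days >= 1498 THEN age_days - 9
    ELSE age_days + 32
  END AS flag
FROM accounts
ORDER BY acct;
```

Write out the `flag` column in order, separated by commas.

2160, 2230, 2985, 2035, 34620, 1452, 2911, 1887, 488

acct=D15: txns < 449 AND age_days >= 1498 → 2160
acct=D36: txns < 394 → 2230
acct=D48: txns < 394 → 2985
acct=D57: txns < 394 → 2035
acct=D58: txns < 183 → 34620
acct=D62: txns < 144 → 1452
acct=D65: txns < 394 → 2911
acct=D71: txns < 394 → 1887
acct=D73: txns < 144 → 488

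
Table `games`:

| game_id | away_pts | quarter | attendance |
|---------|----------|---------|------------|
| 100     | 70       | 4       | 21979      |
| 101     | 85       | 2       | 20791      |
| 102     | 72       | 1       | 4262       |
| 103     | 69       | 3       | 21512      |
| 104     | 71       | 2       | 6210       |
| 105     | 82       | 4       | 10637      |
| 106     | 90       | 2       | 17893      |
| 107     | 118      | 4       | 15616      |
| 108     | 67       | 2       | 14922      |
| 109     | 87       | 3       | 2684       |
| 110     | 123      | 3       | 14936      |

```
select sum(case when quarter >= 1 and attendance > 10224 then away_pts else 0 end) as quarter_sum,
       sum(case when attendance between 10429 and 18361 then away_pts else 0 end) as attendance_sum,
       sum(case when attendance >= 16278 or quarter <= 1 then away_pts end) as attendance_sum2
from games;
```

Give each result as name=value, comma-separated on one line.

[quarter_sum: quarter >= 1 and attendance > 10224]
game_id=100: ✓ → 70
game_id=101: ✓ → 85
game_id=102: ✗
game_id=103: ✓ → 69
game_id=104: ✗
game_id=105: ✓ → 82
game_id=106: ✓ → 90
game_id=107: ✓ → 118
game_id=108: ✓ → 67
game_id=109: ✗
game_id=110: ✓ → 123
quarter_sum = 70 + 85 + 69 + 82 + 90 + 118 + 67 + 123 = 704
—
[attendance_sum: attendance between 10429 and 18361]
game_id=100: ✗
game_id=101: ✗
game_id=102: ✗
game_id=103: ✗
game_id=104: ✗
game_id=105: ✓ → 82
game_id=106: ✓ → 90
game_id=107: ✓ → 118
game_id=108: ✓ → 67
game_id=109: ✗
game_id=110: ✓ → 123
attendance_sum = 82 + 90 + 118 + 67 + 123 = 480
—
[attendance_sum2: attendance >= 16278 or quarter <= 1]
game_id=100: ✓ → 70
game_id=101: ✓ → 85
game_id=102: ✓ → 72
game_id=103: ✓ → 69
game_id=104: ✗
game_id=105: ✗
game_id=106: ✓ → 90
game_id=107: ✗
game_id=108: ✗
game_id=109: ✗
game_id=110: ✗
attendance_sum2 = 70 + 85 + 72 + 69 + 90 = 386

quarter_sum=704, attendance_sum=480, attendance_sum2=386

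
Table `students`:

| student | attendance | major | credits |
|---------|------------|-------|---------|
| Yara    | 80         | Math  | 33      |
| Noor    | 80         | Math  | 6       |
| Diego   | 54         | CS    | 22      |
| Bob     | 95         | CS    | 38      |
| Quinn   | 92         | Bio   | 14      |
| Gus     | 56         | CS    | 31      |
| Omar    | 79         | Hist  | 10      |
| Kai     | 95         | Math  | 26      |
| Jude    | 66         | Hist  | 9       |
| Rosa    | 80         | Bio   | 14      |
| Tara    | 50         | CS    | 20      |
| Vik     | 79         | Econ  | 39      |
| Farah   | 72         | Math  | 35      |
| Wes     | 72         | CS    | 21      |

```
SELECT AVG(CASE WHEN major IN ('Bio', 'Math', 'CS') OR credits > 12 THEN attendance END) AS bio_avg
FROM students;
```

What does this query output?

75.4166666667

student=Yara: ✓ → 80
student=Noor: ✓ → 80
student=Diego: ✓ → 54
student=Bob: ✓ → 95
student=Quinn: ✓ → 92
student=Gus: ✓ → 56
student=Omar: ✗
student=Kai: ✓ → 95
student=Jude: ✗
student=Rosa: ✓ → 80
student=Tara: ✓ → 50
student=Vik: ✓ → 79
student=Farah: ✓ → 72
student=Wes: ✓ → 72
bio_avg = (80 + 80 + 54 + 95 + 92 + 56 + 95 + 80 + 50 + 79 + 72 + 72) / 12 = 75.4166666667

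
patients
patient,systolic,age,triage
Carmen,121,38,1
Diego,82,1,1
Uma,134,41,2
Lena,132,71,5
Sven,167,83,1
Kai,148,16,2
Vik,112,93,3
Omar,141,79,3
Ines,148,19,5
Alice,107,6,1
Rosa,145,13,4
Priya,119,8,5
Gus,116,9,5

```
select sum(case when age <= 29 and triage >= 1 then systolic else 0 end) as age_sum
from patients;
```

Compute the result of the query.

865

patient=Carmen: ✗
patient=Diego: ✓ → 82
patient=Uma: ✗
patient=Lena: ✗
patient=Sven: ✗
patient=Kai: ✓ → 148
patient=Vik: ✗
patient=Omar: ✗
patient=Ines: ✓ → 148
patient=Alice: ✓ → 107
patient=Rosa: ✓ → 145
patient=Priya: ✓ → 119
patient=Gus: ✓ → 116
age_sum = 82 + 148 + 148 + 107 + 145 + 119 + 116 = 865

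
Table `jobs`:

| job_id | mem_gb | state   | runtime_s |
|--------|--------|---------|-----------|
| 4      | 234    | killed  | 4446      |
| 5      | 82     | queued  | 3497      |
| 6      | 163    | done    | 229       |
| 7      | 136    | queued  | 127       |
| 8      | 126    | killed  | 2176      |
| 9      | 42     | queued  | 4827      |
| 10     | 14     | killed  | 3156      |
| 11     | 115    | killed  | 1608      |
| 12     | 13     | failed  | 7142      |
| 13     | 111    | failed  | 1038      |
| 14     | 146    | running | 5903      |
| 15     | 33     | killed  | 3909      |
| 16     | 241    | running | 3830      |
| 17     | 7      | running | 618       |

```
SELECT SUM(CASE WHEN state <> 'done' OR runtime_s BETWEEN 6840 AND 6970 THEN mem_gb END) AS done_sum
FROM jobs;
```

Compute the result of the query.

job_id=4: ✓ → 234
job_id=5: ✓ → 82
job_id=6: ✗
job_id=7: ✓ → 136
job_id=8: ✓ → 126
job_id=9: ✓ → 42
job_id=10: ✓ → 14
job_id=11: ✓ → 115
job_id=12: ✓ → 13
job_id=13: ✓ → 111
job_id=14: ✓ → 146
job_id=15: ✓ → 33
job_id=16: ✓ → 241
job_id=17: ✓ → 7
done_sum = 234 + 82 + 136 + 126 + 42 + 14 + 115 + 13 + 111 + 146 + 33 + 241 + 7 = 1300

1300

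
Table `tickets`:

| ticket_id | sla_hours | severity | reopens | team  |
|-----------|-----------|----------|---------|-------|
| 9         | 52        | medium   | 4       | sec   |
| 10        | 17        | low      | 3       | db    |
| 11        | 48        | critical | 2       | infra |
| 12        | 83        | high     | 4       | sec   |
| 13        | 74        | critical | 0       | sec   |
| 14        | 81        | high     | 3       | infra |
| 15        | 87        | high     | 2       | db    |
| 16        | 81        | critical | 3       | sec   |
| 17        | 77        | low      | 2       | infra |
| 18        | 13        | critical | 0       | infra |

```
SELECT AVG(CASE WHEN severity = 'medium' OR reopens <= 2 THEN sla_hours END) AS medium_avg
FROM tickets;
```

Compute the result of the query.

ticket_id=9: ✓ → 52
ticket_id=10: ✗
ticket_id=11: ✓ → 48
ticket_id=12: ✗
ticket_id=13: ✓ → 74
ticket_id=14: ✗
ticket_id=15: ✓ → 87
ticket_id=16: ✗
ticket_id=17: ✓ → 77
ticket_id=18: ✓ → 13
medium_avg = (52 + 48 + 74 + 87 + 77 + 13) / 6 = 58.5

58.5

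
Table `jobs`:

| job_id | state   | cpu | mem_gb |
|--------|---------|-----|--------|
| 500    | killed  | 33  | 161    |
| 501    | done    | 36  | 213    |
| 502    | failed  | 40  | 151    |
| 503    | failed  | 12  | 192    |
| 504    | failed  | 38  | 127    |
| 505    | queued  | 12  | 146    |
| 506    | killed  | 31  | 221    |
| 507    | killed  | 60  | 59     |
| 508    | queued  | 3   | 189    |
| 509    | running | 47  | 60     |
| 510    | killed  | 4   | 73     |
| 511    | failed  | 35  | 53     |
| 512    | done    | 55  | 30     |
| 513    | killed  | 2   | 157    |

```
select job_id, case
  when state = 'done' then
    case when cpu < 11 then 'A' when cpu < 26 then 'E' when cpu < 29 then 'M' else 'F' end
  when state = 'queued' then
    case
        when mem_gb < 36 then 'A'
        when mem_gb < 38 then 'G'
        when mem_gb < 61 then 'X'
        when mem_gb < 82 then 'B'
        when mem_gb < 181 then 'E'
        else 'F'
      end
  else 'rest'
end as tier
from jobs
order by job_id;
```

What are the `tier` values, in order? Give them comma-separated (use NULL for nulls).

rest, F, rest, rest, rest, E, rest, rest, F, rest, rest, rest, F, rest

job_id=500: state='killed' → outer ELSE → rest
job_id=501: state='done' → inner[ELSE] → F
job_id=502: state='failed' → outer ELSE → rest
job_id=503: state='failed' → outer ELSE → rest
job_id=504: state='failed' → outer ELSE → rest
job_id=505: state='queued' → inner[mem_gb < 181] → E
job_id=506: state='killed' → outer ELSE → rest
job_id=507: state='killed' → outer ELSE → rest
job_id=508: state='queued' → inner[ELSE] → F
job_id=509: state='running' → outer ELSE → rest
job_id=510: state='killed' → outer ELSE → rest
job_id=511: state='failed' → outer ELSE → rest
job_id=512: state='done' → inner[ELSE] → F
job_id=513: state='killed' → outer ELSE → rest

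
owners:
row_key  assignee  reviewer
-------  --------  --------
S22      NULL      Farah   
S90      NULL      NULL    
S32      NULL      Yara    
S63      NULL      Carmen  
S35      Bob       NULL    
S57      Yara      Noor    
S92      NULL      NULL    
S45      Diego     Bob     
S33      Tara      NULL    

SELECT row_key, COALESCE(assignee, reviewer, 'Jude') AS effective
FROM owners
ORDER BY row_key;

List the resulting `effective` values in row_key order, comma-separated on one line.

row_key=S22: assignee=NULL, reviewer=Farah → Farah
row_key=S32: assignee=NULL, reviewer=Yara → Yara
row_key=S33: assignee=Tara → Tara
row_key=S35: assignee=Bob → Bob
row_key=S45: assignee=Diego → Diego
row_key=S57: assignee=Yara → Yara
row_key=S63: assignee=NULL, reviewer=Carmen → Carmen
row_key=S90: assignee=NULL, reviewer=NULL, → literal Jude → Jude
row_key=S92: assignee=NULL, reviewer=NULL, → literal Jude → Jude

Farah, Yara, Tara, Bob, Diego, Yara, Carmen, Jude, Jude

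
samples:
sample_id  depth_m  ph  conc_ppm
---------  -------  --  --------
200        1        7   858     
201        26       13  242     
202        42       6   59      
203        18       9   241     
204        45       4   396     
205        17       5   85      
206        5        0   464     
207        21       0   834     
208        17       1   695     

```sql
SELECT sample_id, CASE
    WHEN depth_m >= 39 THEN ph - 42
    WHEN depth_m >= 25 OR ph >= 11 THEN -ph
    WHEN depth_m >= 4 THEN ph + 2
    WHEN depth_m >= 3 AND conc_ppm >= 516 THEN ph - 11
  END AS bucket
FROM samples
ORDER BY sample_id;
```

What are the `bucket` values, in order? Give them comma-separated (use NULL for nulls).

NULL, -13, -36, 11, -38, 7, 2, 2, 3

sample_id=200: (no match → NULL) → NULL
sample_id=201: depth_m >= 25 OR ph >= 11 → -13
sample_id=202: depth_m >= 39 → -36
sample_id=203: depth_m >= 4 → 11
sample_id=204: depth_m >= 39 → -38
sample_id=205: depth_m >= 4 → 7
sample_id=206: depth_m >= 4 → 2
sample_id=207: depth_m >= 4 → 2
sample_id=208: depth_m >= 4 → 3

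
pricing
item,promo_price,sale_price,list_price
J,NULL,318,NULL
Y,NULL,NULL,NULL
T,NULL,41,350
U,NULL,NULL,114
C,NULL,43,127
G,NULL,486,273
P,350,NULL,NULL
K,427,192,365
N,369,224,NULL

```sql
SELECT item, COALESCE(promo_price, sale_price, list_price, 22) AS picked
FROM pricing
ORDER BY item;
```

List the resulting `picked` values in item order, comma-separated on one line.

item=C: promo_price=NULL, sale_price=43 → 43
item=G: promo_price=NULL, sale_price=486 → 486
item=J: promo_price=NULL, sale_price=318 → 318
item=K: promo_price=427 → 427
item=N: promo_price=369 → 369
item=P: promo_price=350 → 350
item=T: promo_price=NULL, sale_price=41 → 41
item=U: promo_price=NULL, sale_price=NULL, list_price=114 → 114
item=Y: promo_price=NULL, sale_price=NULL, list_price=NULL, → literal 22 → 22

43, 486, 318, 427, 369, 350, 41, 114, 22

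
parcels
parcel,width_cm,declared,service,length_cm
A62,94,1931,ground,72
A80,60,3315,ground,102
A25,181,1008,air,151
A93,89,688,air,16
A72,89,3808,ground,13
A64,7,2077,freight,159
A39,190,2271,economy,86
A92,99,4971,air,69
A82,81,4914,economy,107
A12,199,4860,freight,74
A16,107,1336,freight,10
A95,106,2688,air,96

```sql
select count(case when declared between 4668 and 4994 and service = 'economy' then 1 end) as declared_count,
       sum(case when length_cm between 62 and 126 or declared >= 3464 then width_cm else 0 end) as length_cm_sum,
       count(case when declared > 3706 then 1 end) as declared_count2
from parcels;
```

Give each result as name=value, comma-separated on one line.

[declared_count: declared between 4668 and 4994 and service = 'economy']
parcel=A62: ✗
parcel=A80: ✗
parcel=A25: ✗
parcel=A93: ✗
parcel=A72: ✗
parcel=A64: ✗
parcel=A39: ✗
parcel=A92: ✗
parcel=A82: ✓ → 1
parcel=A12: ✗
parcel=A16: ✗
parcel=A95: ✗
declared_count = COUNT(1) = 1
—
[length_cm_sum: length_cm between 62 and 126 or declared >= 3464]
parcel=A62: ✓ → 94
parcel=A80: ✓ → 60
parcel=A25: ✗
parcel=A93: ✗
parcel=A72: ✓ → 89
parcel=A64: ✗
parcel=A39: ✓ → 190
parcel=A92: ✓ → 99
parcel=A82: ✓ → 81
parcel=A12: ✓ → 199
parcel=A16: ✗
parcel=A95: ✓ → 106
length_cm_sum = 94 + 60 + 89 + 190 + 99 + 81 + 199 + 106 = 918
—
[declared_count2: declared > 3706]
parcel=A62: ✗
parcel=A80: ✗
parcel=A25: ✗
parcel=A93: ✗
parcel=A72: ✓ → 1
parcel=A64: ✗
parcel=A39: ✗
parcel=A92: ✓ → 1
parcel=A82: ✓ → 1
parcel=A12: ✓ → 1
parcel=A16: ✗
parcel=A95: ✗
declared_count2 = COUNT(1, 1, 1, 1) = 4

declared_count=1, length_cm_sum=918, declared_count2=4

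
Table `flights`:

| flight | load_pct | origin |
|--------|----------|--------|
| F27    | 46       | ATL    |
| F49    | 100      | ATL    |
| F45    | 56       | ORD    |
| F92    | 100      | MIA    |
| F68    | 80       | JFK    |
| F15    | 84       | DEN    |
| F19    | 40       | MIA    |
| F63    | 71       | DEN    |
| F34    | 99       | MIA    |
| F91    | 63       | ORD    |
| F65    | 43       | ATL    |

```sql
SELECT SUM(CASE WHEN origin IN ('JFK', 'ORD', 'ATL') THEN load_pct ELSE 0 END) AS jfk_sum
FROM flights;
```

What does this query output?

flight=F27: ✓ → 46
flight=F49: ✓ → 100
flight=F45: ✓ → 56
flight=F92: ✗
flight=F68: ✓ → 80
flight=F15: ✗
flight=F19: ✗
flight=F63: ✗
flight=F34: ✗
flight=F91: ✓ → 63
flight=F65: ✓ → 43
jfk_sum = 46 + 100 + 56 + 80 + 63 + 43 = 388

388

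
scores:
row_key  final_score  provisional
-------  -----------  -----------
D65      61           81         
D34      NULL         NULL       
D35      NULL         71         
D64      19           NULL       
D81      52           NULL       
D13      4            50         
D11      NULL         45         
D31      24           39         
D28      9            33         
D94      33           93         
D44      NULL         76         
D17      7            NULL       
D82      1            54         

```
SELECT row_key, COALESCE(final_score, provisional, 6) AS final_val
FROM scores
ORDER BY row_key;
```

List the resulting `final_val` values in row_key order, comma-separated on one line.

45, 4, 7, 9, 24, 6, 71, 76, 19, 61, 52, 1, 33

row_key=D11: final_score=NULL, provisional=45 → 45
row_key=D13: final_score=4 → 4
row_key=D17: final_score=7 → 7
row_key=D28: final_score=9 → 9
row_key=D31: final_score=24 → 24
row_key=D34: final_score=NULL, provisional=NULL, → literal 6 → 6
row_key=D35: final_score=NULL, provisional=71 → 71
row_key=D44: final_score=NULL, provisional=76 → 76
row_key=D64: final_score=19 → 19
row_key=D65: final_score=61 → 61
row_key=D81: final_score=52 → 52
row_key=D82: final_score=1 → 1
row_key=D94: final_score=33 → 33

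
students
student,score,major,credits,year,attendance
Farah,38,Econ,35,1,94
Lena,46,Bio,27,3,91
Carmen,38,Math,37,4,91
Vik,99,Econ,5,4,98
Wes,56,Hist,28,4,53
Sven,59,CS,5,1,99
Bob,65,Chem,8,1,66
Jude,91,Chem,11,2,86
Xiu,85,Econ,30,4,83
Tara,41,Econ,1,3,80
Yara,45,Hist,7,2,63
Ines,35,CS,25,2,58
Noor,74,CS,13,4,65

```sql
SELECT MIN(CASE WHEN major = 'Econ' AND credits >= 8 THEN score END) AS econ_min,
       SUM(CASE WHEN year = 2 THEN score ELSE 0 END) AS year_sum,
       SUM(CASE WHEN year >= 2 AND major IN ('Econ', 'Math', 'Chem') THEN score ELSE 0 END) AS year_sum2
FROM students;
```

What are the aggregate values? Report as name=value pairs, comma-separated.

[econ_min: major = 'Econ' AND credits >= 8]
student=Farah: ✓ → 38
student=Lena: ✗
student=Carmen: ✗
student=Vik: ✗
student=Wes: ✗
student=Sven: ✗
student=Bob: ✗
student=Jude: ✗
student=Xiu: ✓ → 85
student=Tara: ✗
student=Yara: ✗
student=Ines: ✗
student=Noor: ✗
econ_min = MIN(38, 85) = 38
—
[year_sum: year = 2]
student=Farah: ✗
student=Lena: ✗
student=Carmen: ✗
student=Vik: ✗
student=Wes: ✗
student=Sven: ✗
student=Bob: ✗
student=Jude: ✓ → 91
student=Xiu: ✗
student=Tara: ✗
student=Yara: ✓ → 45
student=Ines: ✓ → 35
student=Noor: ✗
year_sum = 91 + 45 + 35 = 171
—
[year_sum2: year >= 2 AND major IN ('Econ', 'Math', 'Chem')]
student=Farah: ✗
student=Lena: ✗
student=Carmen: ✓ → 38
student=Vik: ✓ → 99
student=Wes: ✗
student=Sven: ✗
student=Bob: ✗
student=Jude: ✓ → 91
student=Xiu: ✓ → 85
student=Tara: ✓ → 41
student=Yara: ✗
student=Ines: ✗
student=Noor: ✗
year_sum2 = 38 + 99 + 91 + 85 + 41 = 354

econ_min=38, year_sum=171, year_sum2=354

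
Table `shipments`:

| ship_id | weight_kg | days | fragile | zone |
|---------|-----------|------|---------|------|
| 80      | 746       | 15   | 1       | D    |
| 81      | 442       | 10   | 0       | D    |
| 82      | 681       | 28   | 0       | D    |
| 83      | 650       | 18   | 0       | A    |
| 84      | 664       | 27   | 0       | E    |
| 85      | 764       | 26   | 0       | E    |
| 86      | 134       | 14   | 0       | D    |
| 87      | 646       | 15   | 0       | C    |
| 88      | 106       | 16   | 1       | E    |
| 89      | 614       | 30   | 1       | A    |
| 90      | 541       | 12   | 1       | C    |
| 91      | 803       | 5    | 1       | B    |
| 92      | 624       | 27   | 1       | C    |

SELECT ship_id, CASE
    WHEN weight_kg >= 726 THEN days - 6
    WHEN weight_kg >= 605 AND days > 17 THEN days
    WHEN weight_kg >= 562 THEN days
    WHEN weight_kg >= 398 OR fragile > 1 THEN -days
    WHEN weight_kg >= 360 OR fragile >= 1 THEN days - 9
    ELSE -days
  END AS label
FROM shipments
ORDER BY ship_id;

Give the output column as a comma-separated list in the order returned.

ship_id=80: weight_kg >= 726 → 9
ship_id=81: weight_kg >= 398 OR fragile > 1 → -10
ship_id=82: weight_kg >= 605 AND days > 17 → 28
ship_id=83: weight_kg >= 605 AND days > 17 → 18
ship_id=84: weight_kg >= 605 AND days > 17 → 27
ship_id=85: weight_kg >= 726 → 20
ship_id=86: ELSE → -14
ship_id=87: weight_kg >= 562 → 15
ship_id=88: weight_kg >= 360 OR fragile >= 1 → 7
ship_id=89: weight_kg >= 605 AND days > 17 → 30
ship_id=90: weight_kg >= 398 OR fragile > 1 → -12
ship_id=91: weight_kg >= 726 → -1
ship_id=92: weight_kg >= 605 AND days > 17 → 27

9, -10, 28, 18, 27, 20, -14, 15, 7, 30, -12, -1, 27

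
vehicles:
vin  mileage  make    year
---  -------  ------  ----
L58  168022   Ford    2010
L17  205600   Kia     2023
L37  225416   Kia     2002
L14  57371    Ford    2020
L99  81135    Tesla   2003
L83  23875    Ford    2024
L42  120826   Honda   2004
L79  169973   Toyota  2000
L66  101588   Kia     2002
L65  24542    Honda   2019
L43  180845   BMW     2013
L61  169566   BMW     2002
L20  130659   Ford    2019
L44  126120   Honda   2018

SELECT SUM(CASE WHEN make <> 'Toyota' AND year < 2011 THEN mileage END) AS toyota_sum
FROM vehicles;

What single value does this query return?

866553

vin=L58: ✓ → 168022
vin=L17: ✗
vin=L37: ✓ → 225416
vin=L14: ✗
vin=L99: ✓ → 81135
vin=L83: ✗
vin=L42: ✓ → 120826
vin=L79: ✗
vin=L66: ✓ → 101588
vin=L65: ✗
vin=L43: ✗
vin=L61: ✓ → 169566
vin=L20: ✗
vin=L44: ✗
toyota_sum = 168022 + 225416 + 81135 + 120826 + 101588 + 169566 = 866553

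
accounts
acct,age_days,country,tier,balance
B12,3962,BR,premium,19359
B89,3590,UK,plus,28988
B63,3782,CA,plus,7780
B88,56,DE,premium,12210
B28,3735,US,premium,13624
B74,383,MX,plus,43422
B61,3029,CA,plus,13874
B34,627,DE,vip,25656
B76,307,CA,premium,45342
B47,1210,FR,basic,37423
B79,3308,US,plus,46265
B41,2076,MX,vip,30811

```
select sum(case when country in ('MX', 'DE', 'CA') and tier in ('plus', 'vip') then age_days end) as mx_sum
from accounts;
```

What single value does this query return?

9897

acct=B12: ✗
acct=B89: ✗
acct=B63: ✓ → 3782
acct=B88: ✗
acct=B28: ✗
acct=B74: ✓ → 383
acct=B61: ✓ → 3029
acct=B34: ✓ → 627
acct=B76: ✗
acct=B47: ✗
acct=B79: ✗
acct=B41: ✓ → 2076
mx_sum = 3782 + 383 + 3029 + 627 + 2076 = 9897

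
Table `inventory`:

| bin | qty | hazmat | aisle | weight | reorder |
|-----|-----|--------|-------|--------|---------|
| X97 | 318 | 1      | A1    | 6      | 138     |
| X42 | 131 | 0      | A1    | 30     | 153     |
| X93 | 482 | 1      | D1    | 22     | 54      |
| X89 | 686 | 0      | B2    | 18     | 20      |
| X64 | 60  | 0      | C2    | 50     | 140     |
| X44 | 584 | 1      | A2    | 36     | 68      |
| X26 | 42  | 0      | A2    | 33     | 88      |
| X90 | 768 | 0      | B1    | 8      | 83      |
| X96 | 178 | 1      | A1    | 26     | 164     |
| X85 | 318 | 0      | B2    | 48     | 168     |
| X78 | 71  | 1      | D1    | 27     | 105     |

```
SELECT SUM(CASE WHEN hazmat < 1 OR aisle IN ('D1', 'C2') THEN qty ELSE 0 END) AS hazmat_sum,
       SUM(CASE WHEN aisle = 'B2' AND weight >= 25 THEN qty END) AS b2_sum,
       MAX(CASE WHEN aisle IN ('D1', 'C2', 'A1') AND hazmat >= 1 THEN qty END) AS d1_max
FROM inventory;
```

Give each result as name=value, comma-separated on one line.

hazmat_sum=2558, b2_sum=318, d1_max=482

[hazmat_sum: hazmat < 1 OR aisle IN ('D1', 'C2')]
bin=X97: ✗
bin=X42: ✓ → 131
bin=X93: ✓ → 482
bin=X89: ✓ → 686
bin=X64: ✓ → 60
bin=X44: ✗
bin=X26: ✓ → 42
bin=X90: ✓ → 768
bin=X96: ✗
bin=X85: ✓ → 318
bin=X78: ✓ → 71
hazmat_sum = 131 + 482 + 686 + 60 + 42 + 768 + 318 + 71 = 2558
—
[b2_sum: aisle = 'B2' AND weight >= 25]
bin=X97: ✗
bin=X42: ✗
bin=X93: ✗
bin=X89: ✗
bin=X64: ✗
bin=X44: ✗
bin=X26: ✗
bin=X90: ✗
bin=X96: ✗
bin=X85: ✓ → 318
bin=X78: ✗
b2_sum = 318
—
[d1_max: aisle IN ('D1', 'C2', 'A1') AND hazmat >= 1]
bin=X97: ✓ → 318
bin=X42: ✗
bin=X93: ✓ → 482
bin=X89: ✗
bin=X64: ✗
bin=X44: ✗
bin=X26: ✗
bin=X90: ✗
bin=X96: ✓ → 178
bin=X85: ✗
bin=X78: ✓ → 71
d1_max = MAX(318, 482, 178, 71) = 482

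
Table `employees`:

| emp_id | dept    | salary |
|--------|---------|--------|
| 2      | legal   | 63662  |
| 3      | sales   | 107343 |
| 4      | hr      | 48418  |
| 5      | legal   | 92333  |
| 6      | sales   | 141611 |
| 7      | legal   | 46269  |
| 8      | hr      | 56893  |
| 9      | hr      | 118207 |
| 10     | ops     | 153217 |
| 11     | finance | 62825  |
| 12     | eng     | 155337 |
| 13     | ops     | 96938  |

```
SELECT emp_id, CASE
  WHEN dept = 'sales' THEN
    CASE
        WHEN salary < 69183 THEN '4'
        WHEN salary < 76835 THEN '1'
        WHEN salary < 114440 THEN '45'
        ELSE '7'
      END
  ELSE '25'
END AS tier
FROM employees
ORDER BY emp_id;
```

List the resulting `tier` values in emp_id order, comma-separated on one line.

25, 45, 25, 25, 7, 25, 25, 25, 25, 25, 25, 25

emp_id=2: dept='legal' → outer ELSE → 25
emp_id=3: dept='sales' → inner[salary < 114440] → 45
emp_id=4: dept='hr' → outer ELSE → 25
emp_id=5: dept='legal' → outer ELSE → 25
emp_id=6: dept='sales' → inner[ELSE] → 7
emp_id=7: dept='legal' → outer ELSE → 25
emp_id=8: dept='hr' → outer ELSE → 25
emp_id=9: dept='hr' → outer ELSE → 25
emp_id=10: dept='ops' → outer ELSE → 25
emp_id=11: dept='finance' → outer ELSE → 25
emp_id=12: dept='eng' → outer ELSE → 25
emp_id=13: dept='ops' → outer ELSE → 25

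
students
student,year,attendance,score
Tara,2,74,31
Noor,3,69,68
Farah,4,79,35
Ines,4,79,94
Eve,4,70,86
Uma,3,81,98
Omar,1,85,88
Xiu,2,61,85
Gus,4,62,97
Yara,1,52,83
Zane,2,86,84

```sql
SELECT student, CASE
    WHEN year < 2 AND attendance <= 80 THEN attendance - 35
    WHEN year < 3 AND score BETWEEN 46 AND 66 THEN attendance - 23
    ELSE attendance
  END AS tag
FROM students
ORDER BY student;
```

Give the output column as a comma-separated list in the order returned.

student=Eve: ELSE → 70
student=Farah: ELSE → 79
student=Gus: ELSE → 62
student=Ines: ELSE → 79
student=Noor: ELSE → 69
student=Omar: ELSE → 85
student=Tara: ELSE → 74
student=Uma: ELSE → 81
student=Xiu: ELSE → 61
student=Yara: year < 2 AND attendance <= 80 → 17
student=Zane: ELSE → 86

70, 79, 62, 79, 69, 85, 74, 81, 61, 17, 86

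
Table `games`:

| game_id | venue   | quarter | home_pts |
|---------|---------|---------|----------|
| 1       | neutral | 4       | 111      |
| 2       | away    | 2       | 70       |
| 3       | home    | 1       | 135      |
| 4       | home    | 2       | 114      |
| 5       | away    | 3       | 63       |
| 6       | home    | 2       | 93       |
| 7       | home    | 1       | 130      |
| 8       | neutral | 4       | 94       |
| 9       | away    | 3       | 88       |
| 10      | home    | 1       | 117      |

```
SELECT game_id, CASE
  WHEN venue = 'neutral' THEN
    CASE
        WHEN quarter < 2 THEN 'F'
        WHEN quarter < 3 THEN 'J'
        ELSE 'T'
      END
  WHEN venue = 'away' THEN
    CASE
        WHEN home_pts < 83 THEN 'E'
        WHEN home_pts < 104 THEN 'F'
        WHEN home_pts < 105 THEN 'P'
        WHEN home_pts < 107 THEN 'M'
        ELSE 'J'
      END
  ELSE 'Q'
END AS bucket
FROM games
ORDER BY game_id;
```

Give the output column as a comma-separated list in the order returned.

game_id=1: venue='neutral' → inner[ELSE] → T
game_id=2: venue='away' → inner[home_pts < 83] → E
game_id=3: venue='home' → outer ELSE → Q
game_id=4: venue='home' → outer ELSE → Q
game_id=5: venue='away' → inner[home_pts < 83] → E
game_id=6: venue='home' → outer ELSE → Q
game_id=7: venue='home' → outer ELSE → Q
game_id=8: venue='neutral' → inner[ELSE] → T
game_id=9: venue='away' → inner[home_pts < 104] → F
game_id=10: venue='home' → outer ELSE → Q

T, E, Q, Q, E, Q, Q, T, F, Q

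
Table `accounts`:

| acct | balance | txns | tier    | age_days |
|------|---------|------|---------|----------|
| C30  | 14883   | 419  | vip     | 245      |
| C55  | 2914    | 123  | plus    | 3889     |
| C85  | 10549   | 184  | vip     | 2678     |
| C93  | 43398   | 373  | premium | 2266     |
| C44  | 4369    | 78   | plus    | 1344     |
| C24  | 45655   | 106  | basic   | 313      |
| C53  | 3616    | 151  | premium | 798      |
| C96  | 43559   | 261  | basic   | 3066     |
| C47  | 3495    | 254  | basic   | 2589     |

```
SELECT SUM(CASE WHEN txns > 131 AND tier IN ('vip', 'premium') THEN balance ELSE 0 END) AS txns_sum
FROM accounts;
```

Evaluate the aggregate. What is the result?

acct=C30: ✓ → 14883
acct=C55: ✗
acct=C85: ✓ → 10549
acct=C93: ✓ → 43398
acct=C44: ✗
acct=C24: ✗
acct=C53: ✓ → 3616
acct=C96: ✗
acct=C47: ✗
txns_sum = 14883 + 10549 + 43398 + 3616 = 72446

72446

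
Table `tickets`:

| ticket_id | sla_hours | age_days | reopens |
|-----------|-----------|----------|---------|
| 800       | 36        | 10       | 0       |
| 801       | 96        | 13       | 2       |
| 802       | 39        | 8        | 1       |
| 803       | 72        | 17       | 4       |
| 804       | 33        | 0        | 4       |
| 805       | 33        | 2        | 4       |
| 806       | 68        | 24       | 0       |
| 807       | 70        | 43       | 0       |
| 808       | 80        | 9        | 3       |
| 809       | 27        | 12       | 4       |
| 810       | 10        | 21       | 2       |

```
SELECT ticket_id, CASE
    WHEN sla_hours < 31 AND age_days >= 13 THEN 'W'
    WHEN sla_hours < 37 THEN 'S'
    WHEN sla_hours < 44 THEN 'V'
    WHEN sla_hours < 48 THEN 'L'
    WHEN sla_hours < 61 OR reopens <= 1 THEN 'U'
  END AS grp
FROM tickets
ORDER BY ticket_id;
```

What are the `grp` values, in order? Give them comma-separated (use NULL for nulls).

ticket_id=800: sla_hours < 37 → S
ticket_id=801: (no match → NULL) → NULL
ticket_id=802: sla_hours < 44 → V
ticket_id=803: (no match → NULL) → NULL
ticket_id=804: sla_hours < 37 → S
ticket_id=805: sla_hours < 37 → S
ticket_id=806: sla_hours < 61 OR reopens <= 1 → U
ticket_id=807: sla_hours < 61 OR reopens <= 1 → U
ticket_id=808: (no match → NULL) → NULL
ticket_id=809: sla_hours < 37 → S
ticket_id=810: sla_hours < 31 AND age_days >= 13 → W

S, NULL, V, NULL, S, S, U, U, NULL, S, W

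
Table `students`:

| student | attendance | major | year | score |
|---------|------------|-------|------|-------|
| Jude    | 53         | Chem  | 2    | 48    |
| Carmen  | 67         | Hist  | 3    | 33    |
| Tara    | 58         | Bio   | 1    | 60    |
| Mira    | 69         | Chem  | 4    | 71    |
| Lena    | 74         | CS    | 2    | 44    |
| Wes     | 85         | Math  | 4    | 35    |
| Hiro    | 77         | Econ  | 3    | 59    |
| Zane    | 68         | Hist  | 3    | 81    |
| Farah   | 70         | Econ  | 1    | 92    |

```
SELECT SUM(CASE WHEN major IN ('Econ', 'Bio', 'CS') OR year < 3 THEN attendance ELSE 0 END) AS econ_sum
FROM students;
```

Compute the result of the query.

332

student=Jude: ✓ → 53
student=Carmen: ✗
student=Tara: ✓ → 58
student=Mira: ✗
student=Lena: ✓ → 74
student=Wes: ✗
student=Hiro: ✓ → 77
student=Zane: ✗
student=Farah: ✓ → 70
econ_sum = 53 + 58 + 74 + 77 + 70 = 332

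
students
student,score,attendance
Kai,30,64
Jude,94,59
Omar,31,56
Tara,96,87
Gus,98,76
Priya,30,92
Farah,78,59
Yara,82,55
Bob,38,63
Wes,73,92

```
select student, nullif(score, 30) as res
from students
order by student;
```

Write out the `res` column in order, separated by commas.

38, 78, 98, 94, NULL, 31, NULL, 96, 73, 82

student=Bob: score=38 vs 30: differ → 38
student=Farah: score=78 vs 30: differ → 78
student=Gus: score=98 vs 30: differ → 98
student=Jude: score=94 vs 30: differ → 94
student=Kai: score=30 vs 30: equal → NULL
student=Omar: score=31 vs 30: differ → 31
student=Priya: score=30 vs 30: equal → NULL
student=Tara: score=96 vs 30: differ → 96
student=Wes: score=73 vs 30: differ → 73
student=Yara: score=82 vs 30: differ → 82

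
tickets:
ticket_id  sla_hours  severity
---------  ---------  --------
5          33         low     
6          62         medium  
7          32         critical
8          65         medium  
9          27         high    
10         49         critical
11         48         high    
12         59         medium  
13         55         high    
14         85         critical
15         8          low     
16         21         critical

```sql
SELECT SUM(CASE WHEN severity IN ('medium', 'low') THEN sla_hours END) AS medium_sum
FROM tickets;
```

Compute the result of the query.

ticket_id=5: ✓ → 33
ticket_id=6: ✓ → 62
ticket_id=7: ✗
ticket_id=8: ✓ → 65
ticket_id=9: ✗
ticket_id=10: ✗
ticket_id=11: ✗
ticket_id=12: ✓ → 59
ticket_id=13: ✗
ticket_id=14: ✗
ticket_id=15: ✓ → 8
ticket_id=16: ✗
medium_sum = 33 + 62 + 65 + 59 + 8 = 227

227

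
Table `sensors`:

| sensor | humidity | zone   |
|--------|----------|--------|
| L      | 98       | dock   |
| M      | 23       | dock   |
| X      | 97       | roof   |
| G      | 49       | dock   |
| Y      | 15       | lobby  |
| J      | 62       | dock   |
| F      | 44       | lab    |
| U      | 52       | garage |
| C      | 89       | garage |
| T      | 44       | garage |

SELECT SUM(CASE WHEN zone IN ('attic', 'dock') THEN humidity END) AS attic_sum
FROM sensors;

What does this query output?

sensor=L: ✓ → 98
sensor=M: ✓ → 23
sensor=X: ✗
sensor=G: ✓ → 49
sensor=Y: ✗
sensor=J: ✓ → 62
sensor=F: ✗
sensor=U: ✗
sensor=C: ✗
sensor=T: ✗
attic_sum = 98 + 23 + 49 + 62 = 232

232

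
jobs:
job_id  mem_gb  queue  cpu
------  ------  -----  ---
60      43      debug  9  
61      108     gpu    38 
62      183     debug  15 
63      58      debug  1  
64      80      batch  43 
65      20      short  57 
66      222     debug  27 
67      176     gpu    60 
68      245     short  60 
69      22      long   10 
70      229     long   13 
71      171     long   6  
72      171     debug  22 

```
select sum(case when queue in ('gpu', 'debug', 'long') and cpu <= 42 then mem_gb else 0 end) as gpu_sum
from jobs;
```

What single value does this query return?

job_id=60: ✓ → 43
job_id=61: ✓ → 108
job_id=62: ✓ → 183
job_id=63: ✓ → 58
job_id=64: ✗
job_id=65: ✗
job_id=66: ✓ → 222
job_id=67: ✗
job_id=68: ✗
job_id=69: ✓ → 22
job_id=70: ✓ → 229
job_id=71: ✓ → 171
job_id=72: ✓ → 171
gpu_sum = 43 + 108 + 183 + 58 + 222 + 22 + 229 + 171 + 171 = 1207

1207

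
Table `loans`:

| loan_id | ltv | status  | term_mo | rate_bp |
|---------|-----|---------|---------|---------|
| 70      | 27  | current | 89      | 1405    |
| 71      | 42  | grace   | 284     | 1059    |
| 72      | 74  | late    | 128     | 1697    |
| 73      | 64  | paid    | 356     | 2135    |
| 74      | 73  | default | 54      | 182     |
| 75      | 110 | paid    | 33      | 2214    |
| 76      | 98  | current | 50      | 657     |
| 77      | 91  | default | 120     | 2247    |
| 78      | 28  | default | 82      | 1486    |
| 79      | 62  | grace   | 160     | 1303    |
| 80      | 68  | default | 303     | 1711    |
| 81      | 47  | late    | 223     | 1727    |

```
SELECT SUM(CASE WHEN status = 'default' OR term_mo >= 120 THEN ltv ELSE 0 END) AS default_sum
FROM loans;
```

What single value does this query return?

549

loan_id=70: ✗
loan_id=71: ✓ → 42
loan_id=72: ✓ → 74
loan_id=73: ✓ → 64
loan_id=74: ✓ → 73
loan_id=75: ✗
loan_id=76: ✗
loan_id=77: ✓ → 91
loan_id=78: ✓ → 28
loan_id=79: ✓ → 62
loan_id=80: ✓ → 68
loan_id=81: ✓ → 47
default_sum = 42 + 74 + 64 + 73 + 91 + 28 + 62 + 68 + 47 = 549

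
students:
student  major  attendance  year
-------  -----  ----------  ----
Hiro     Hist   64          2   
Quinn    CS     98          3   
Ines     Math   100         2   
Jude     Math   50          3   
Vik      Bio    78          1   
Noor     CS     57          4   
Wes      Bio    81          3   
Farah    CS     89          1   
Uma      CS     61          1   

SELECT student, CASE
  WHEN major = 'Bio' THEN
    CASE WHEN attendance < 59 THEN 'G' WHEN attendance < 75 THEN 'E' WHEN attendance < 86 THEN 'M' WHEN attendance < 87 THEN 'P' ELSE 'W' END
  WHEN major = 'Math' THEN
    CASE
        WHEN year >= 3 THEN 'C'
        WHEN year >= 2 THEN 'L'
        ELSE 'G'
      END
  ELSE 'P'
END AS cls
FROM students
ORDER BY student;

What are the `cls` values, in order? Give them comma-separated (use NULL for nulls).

student=Farah: major='CS' → outer ELSE → P
student=Hiro: major='Hist' → outer ELSE → P
student=Ines: major='Math' → inner[year >= 2] → L
student=Jude: major='Math' → inner[year >= 3] → C
student=Noor: major='CS' → outer ELSE → P
student=Quinn: major='CS' → outer ELSE → P
student=Uma: major='CS' → outer ELSE → P
student=Vik: major='Bio' → inner[attendance < 86] → M
student=Wes: major='Bio' → inner[attendance < 86] → M

P, P, L, C, P, P, P, M, M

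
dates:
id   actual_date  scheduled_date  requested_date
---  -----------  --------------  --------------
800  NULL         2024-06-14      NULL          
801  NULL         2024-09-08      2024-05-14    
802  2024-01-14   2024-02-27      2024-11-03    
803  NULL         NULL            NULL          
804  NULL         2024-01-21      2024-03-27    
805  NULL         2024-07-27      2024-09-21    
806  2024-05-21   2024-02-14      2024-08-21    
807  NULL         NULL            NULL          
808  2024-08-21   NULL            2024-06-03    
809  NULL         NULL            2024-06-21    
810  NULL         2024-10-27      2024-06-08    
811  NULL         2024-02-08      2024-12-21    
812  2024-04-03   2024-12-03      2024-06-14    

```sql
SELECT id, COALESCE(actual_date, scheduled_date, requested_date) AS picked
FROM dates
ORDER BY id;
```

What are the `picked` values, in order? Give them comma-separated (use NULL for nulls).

2024-06-14, 2024-09-08, 2024-01-14, NULL, 2024-01-21, 2024-07-27, 2024-05-21, NULL, 2024-08-21, 2024-06-21, 2024-10-27, 2024-02-08, 2024-04-03

id=800: actual_date=NULL, scheduled_date=2024-06-14 → 2024-06-14
id=801: actual_date=NULL, scheduled_date=2024-09-08 → 2024-09-08
id=802: actual_date=2024-01-14 → 2024-01-14
id=803: actual_date=NULL, scheduled_date=NULL, requested_date=NULL (all NULL) → NULL
id=804: actual_date=NULL, scheduled_date=2024-01-21 → 2024-01-21
id=805: actual_date=NULL, scheduled_date=2024-07-27 → 2024-07-27
id=806: actual_date=2024-05-21 → 2024-05-21
id=807: actual_date=NULL, scheduled_date=NULL, requested_date=NULL (all NULL) → NULL
id=808: actual_date=2024-08-21 → 2024-08-21
id=809: actual_date=NULL, scheduled_date=NULL, requested_date=2024-06-21 → 2024-06-21
id=810: actual_date=NULL, scheduled_date=2024-10-27 → 2024-10-27
id=811: actual_date=NULL, scheduled_date=2024-02-08 → 2024-02-08
id=812: actual_date=2024-04-03 → 2024-04-03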